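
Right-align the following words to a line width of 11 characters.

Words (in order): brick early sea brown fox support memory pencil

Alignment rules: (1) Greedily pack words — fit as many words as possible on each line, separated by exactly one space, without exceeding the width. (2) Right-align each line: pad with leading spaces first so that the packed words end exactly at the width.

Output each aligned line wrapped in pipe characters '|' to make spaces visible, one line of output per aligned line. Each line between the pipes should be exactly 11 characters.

Line 1: ['brick', 'early'] (min_width=11, slack=0)
Line 2: ['sea', 'brown'] (min_width=9, slack=2)
Line 3: ['fox', 'support'] (min_width=11, slack=0)
Line 4: ['memory'] (min_width=6, slack=5)
Line 5: ['pencil'] (min_width=6, slack=5)

Answer: |brick early|
|  sea brown|
|fox support|
|     memory|
|     pencil|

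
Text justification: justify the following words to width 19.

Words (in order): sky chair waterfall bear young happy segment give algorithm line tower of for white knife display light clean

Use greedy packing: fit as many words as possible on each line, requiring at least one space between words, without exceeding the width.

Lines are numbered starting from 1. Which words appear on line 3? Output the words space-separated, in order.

Answer: segment give

Derivation:
Line 1: ['sky', 'chair', 'waterfall'] (min_width=19, slack=0)
Line 2: ['bear', 'young', 'happy'] (min_width=16, slack=3)
Line 3: ['segment', 'give'] (min_width=12, slack=7)
Line 4: ['algorithm', 'line'] (min_width=14, slack=5)
Line 5: ['tower', 'of', 'for', 'white'] (min_width=18, slack=1)
Line 6: ['knife', 'display', 'light'] (min_width=19, slack=0)
Line 7: ['clean'] (min_width=5, slack=14)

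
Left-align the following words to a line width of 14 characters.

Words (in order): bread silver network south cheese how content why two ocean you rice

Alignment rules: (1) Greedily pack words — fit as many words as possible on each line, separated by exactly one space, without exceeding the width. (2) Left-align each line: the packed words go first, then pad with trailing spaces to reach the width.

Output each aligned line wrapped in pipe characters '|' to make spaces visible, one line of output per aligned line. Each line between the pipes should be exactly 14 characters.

Answer: |bread silver  |
|network south |
|cheese how    |
|content why   |
|two ocean you |
|rice          |

Derivation:
Line 1: ['bread', 'silver'] (min_width=12, slack=2)
Line 2: ['network', 'south'] (min_width=13, slack=1)
Line 3: ['cheese', 'how'] (min_width=10, slack=4)
Line 4: ['content', 'why'] (min_width=11, slack=3)
Line 5: ['two', 'ocean', 'you'] (min_width=13, slack=1)
Line 6: ['rice'] (min_width=4, slack=10)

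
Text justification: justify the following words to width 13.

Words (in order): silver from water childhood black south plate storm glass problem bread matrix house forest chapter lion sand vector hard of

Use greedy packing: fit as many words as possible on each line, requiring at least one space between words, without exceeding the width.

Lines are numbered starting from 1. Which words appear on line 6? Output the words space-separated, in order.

Answer: glass problem

Derivation:
Line 1: ['silver', 'from'] (min_width=11, slack=2)
Line 2: ['water'] (min_width=5, slack=8)
Line 3: ['childhood'] (min_width=9, slack=4)
Line 4: ['black', 'south'] (min_width=11, slack=2)
Line 5: ['plate', 'storm'] (min_width=11, slack=2)
Line 6: ['glass', 'problem'] (min_width=13, slack=0)
Line 7: ['bread', 'matrix'] (min_width=12, slack=1)
Line 8: ['house', 'forest'] (min_width=12, slack=1)
Line 9: ['chapter', 'lion'] (min_width=12, slack=1)
Line 10: ['sand', 'vector'] (min_width=11, slack=2)
Line 11: ['hard', 'of'] (min_width=7, slack=6)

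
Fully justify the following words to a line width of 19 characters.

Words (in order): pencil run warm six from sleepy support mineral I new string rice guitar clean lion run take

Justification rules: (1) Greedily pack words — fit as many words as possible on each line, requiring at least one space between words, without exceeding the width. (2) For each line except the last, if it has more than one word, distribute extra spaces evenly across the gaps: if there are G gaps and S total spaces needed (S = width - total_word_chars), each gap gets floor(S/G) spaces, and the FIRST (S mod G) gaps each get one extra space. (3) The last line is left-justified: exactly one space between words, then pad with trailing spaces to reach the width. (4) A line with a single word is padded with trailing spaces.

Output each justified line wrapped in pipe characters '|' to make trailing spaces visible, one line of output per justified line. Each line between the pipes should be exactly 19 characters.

Line 1: ['pencil', 'run', 'warm', 'six'] (min_width=19, slack=0)
Line 2: ['from', 'sleepy', 'support'] (min_width=19, slack=0)
Line 3: ['mineral', 'I', 'new'] (min_width=13, slack=6)
Line 4: ['string', 'rice', 'guitar'] (min_width=18, slack=1)
Line 5: ['clean', 'lion', 'run', 'take'] (min_width=19, slack=0)

Answer: |pencil run warm six|
|from sleepy support|
|mineral    I    new|
|string  rice guitar|
|clean lion run take|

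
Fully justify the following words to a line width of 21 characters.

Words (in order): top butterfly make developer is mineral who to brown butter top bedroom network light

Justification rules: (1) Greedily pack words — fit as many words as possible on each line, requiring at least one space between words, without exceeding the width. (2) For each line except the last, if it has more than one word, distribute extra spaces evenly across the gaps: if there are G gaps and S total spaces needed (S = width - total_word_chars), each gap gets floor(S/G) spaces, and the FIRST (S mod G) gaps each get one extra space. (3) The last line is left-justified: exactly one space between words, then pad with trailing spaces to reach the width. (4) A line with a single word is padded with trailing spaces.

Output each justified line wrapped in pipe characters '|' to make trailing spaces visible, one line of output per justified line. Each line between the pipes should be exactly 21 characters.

Answer: |top   butterfly  make|
|developer  is mineral|
|who  to  brown butter|
|top  bedroom  network|
|light                |

Derivation:
Line 1: ['top', 'butterfly', 'make'] (min_width=18, slack=3)
Line 2: ['developer', 'is', 'mineral'] (min_width=20, slack=1)
Line 3: ['who', 'to', 'brown', 'butter'] (min_width=19, slack=2)
Line 4: ['top', 'bedroom', 'network'] (min_width=19, slack=2)
Line 5: ['light'] (min_width=5, slack=16)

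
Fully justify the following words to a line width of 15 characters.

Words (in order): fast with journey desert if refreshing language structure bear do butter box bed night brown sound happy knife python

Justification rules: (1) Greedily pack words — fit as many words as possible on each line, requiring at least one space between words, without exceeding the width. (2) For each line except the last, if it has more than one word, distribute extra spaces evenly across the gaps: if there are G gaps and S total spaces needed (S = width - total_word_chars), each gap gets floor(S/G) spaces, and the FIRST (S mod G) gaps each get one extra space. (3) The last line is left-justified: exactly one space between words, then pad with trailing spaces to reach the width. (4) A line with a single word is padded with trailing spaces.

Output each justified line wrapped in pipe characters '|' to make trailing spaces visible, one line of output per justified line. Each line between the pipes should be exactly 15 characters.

Answer: |fast       with|
|journey  desert|
|if   refreshing|
|language       |
|structure  bear|
|do  butter  box|
|bed night brown|
|sound     happy|
|knife python   |

Derivation:
Line 1: ['fast', 'with'] (min_width=9, slack=6)
Line 2: ['journey', 'desert'] (min_width=14, slack=1)
Line 3: ['if', 'refreshing'] (min_width=13, slack=2)
Line 4: ['language'] (min_width=8, slack=7)
Line 5: ['structure', 'bear'] (min_width=14, slack=1)
Line 6: ['do', 'butter', 'box'] (min_width=13, slack=2)
Line 7: ['bed', 'night', 'brown'] (min_width=15, slack=0)
Line 8: ['sound', 'happy'] (min_width=11, slack=4)
Line 9: ['knife', 'python'] (min_width=12, slack=3)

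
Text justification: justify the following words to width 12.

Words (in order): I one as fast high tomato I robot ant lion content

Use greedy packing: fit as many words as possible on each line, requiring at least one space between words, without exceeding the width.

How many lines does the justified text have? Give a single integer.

Answer: 5

Derivation:
Line 1: ['I', 'one', 'as'] (min_width=8, slack=4)
Line 2: ['fast', 'high'] (min_width=9, slack=3)
Line 3: ['tomato', 'I'] (min_width=8, slack=4)
Line 4: ['robot', 'ant'] (min_width=9, slack=3)
Line 5: ['lion', 'content'] (min_width=12, slack=0)
Total lines: 5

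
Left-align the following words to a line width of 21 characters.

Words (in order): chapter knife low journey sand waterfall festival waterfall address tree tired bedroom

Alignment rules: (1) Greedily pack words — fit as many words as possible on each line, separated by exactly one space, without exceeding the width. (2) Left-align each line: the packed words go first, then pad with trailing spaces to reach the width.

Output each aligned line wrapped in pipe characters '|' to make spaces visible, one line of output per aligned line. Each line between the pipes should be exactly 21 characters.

Line 1: ['chapter', 'knife', 'low'] (min_width=17, slack=4)
Line 2: ['journey', 'sand'] (min_width=12, slack=9)
Line 3: ['waterfall', 'festival'] (min_width=18, slack=3)
Line 4: ['waterfall', 'address'] (min_width=17, slack=4)
Line 5: ['tree', 'tired', 'bedroom'] (min_width=18, slack=3)

Answer: |chapter knife low    |
|journey sand         |
|waterfall festival   |
|waterfall address    |
|tree tired bedroom   |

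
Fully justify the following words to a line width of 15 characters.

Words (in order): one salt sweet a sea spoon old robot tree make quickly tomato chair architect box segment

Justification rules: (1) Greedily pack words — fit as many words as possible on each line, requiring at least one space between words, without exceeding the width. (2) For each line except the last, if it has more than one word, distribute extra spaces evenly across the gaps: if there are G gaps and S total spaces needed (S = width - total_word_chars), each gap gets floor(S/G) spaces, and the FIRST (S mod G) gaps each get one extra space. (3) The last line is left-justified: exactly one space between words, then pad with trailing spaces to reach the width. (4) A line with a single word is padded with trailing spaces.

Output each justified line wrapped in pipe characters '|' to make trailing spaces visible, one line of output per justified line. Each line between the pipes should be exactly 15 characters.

Answer: |one  salt sweet|
|a sea spoon old|
|robot tree make|
|quickly  tomato|
|chair architect|
|box segment    |

Derivation:
Line 1: ['one', 'salt', 'sweet'] (min_width=14, slack=1)
Line 2: ['a', 'sea', 'spoon', 'old'] (min_width=15, slack=0)
Line 3: ['robot', 'tree', 'make'] (min_width=15, slack=0)
Line 4: ['quickly', 'tomato'] (min_width=14, slack=1)
Line 5: ['chair', 'architect'] (min_width=15, slack=0)
Line 6: ['box', 'segment'] (min_width=11, slack=4)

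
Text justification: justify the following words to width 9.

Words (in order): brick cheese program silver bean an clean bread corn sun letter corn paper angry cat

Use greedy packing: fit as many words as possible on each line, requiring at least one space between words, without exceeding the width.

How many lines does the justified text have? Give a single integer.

Line 1: ['brick'] (min_width=5, slack=4)
Line 2: ['cheese'] (min_width=6, slack=3)
Line 3: ['program'] (min_width=7, slack=2)
Line 4: ['silver'] (min_width=6, slack=3)
Line 5: ['bean', 'an'] (min_width=7, slack=2)
Line 6: ['clean'] (min_width=5, slack=4)
Line 7: ['bread'] (min_width=5, slack=4)
Line 8: ['corn', 'sun'] (min_width=8, slack=1)
Line 9: ['letter'] (min_width=6, slack=3)
Line 10: ['corn'] (min_width=4, slack=5)
Line 11: ['paper'] (min_width=5, slack=4)
Line 12: ['angry', 'cat'] (min_width=9, slack=0)
Total lines: 12

Answer: 12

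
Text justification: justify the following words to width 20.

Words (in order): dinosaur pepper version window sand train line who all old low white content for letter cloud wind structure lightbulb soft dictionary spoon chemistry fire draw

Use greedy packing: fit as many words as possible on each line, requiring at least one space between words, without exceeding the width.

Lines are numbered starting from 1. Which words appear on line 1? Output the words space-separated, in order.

Line 1: ['dinosaur', 'pepper'] (min_width=15, slack=5)
Line 2: ['version', 'window', 'sand'] (min_width=19, slack=1)
Line 3: ['train', 'line', 'who', 'all'] (min_width=18, slack=2)
Line 4: ['old', 'low', 'white'] (min_width=13, slack=7)
Line 5: ['content', 'for', 'letter'] (min_width=18, slack=2)
Line 6: ['cloud', 'wind', 'structure'] (min_width=20, slack=0)
Line 7: ['lightbulb', 'soft'] (min_width=14, slack=6)
Line 8: ['dictionary', 'spoon'] (min_width=16, slack=4)
Line 9: ['chemistry', 'fire', 'draw'] (min_width=19, slack=1)

Answer: dinosaur pepper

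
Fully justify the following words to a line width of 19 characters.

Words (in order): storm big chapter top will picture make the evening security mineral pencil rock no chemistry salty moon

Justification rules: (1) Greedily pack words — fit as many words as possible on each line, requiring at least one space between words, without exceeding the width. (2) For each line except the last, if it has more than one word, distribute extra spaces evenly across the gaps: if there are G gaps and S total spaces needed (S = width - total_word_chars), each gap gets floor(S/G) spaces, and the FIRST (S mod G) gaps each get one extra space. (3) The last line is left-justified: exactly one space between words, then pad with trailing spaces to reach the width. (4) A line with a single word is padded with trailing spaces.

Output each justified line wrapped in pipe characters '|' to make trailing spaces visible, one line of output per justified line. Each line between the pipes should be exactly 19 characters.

Answer: |storm  big  chapter|
|top   will  picture|
|make   the  evening|
|security    mineral|
|pencil    rock   no|
|chemistry     salty|
|moon               |

Derivation:
Line 1: ['storm', 'big', 'chapter'] (min_width=17, slack=2)
Line 2: ['top', 'will', 'picture'] (min_width=16, slack=3)
Line 3: ['make', 'the', 'evening'] (min_width=16, slack=3)
Line 4: ['security', 'mineral'] (min_width=16, slack=3)
Line 5: ['pencil', 'rock', 'no'] (min_width=14, slack=5)
Line 6: ['chemistry', 'salty'] (min_width=15, slack=4)
Line 7: ['moon'] (min_width=4, slack=15)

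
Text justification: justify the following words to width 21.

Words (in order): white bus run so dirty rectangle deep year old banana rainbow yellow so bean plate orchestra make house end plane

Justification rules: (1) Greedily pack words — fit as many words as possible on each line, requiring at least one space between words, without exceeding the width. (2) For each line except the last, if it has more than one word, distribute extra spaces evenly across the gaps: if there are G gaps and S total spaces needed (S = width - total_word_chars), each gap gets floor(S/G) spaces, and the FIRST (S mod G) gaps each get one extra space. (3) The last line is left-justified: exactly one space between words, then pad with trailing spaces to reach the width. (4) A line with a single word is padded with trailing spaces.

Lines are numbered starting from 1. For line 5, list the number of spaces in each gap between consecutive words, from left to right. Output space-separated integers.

Line 1: ['white', 'bus', 'run', 'so'] (min_width=16, slack=5)
Line 2: ['dirty', 'rectangle', 'deep'] (min_width=20, slack=1)
Line 3: ['year', 'old', 'banana'] (min_width=15, slack=6)
Line 4: ['rainbow', 'yellow', 'so'] (min_width=17, slack=4)
Line 5: ['bean', 'plate', 'orchestra'] (min_width=20, slack=1)
Line 6: ['make', 'house', 'end', 'plane'] (min_width=20, slack=1)

Answer: 2 1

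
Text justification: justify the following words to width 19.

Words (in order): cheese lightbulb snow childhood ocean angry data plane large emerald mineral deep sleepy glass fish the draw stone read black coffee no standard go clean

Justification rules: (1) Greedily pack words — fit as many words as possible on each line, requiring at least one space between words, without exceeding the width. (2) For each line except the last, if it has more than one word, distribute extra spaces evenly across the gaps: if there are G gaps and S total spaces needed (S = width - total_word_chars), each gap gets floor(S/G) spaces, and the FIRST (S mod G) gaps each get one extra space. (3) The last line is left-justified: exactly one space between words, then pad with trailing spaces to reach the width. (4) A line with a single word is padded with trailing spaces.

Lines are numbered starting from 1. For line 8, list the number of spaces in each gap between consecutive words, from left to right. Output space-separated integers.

Line 1: ['cheese', 'lightbulb'] (min_width=16, slack=3)
Line 2: ['snow', 'childhood'] (min_width=14, slack=5)
Line 3: ['ocean', 'angry', 'data'] (min_width=16, slack=3)
Line 4: ['plane', 'large', 'emerald'] (min_width=19, slack=0)
Line 5: ['mineral', 'deep', 'sleepy'] (min_width=19, slack=0)
Line 6: ['glass', 'fish', 'the', 'draw'] (min_width=19, slack=0)
Line 7: ['stone', 'read', 'black'] (min_width=16, slack=3)
Line 8: ['coffee', 'no', 'standard'] (min_width=18, slack=1)
Line 9: ['go', 'clean'] (min_width=8, slack=11)

Answer: 2 1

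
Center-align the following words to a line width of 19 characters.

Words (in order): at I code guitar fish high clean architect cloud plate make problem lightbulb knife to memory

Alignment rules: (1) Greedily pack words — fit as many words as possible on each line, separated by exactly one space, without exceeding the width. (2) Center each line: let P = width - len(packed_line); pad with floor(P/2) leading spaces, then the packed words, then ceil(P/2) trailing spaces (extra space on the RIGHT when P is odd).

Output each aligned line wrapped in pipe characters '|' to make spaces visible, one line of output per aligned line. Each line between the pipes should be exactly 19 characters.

Answer: | at I code guitar  |
|  fish high clean  |
|  architect cloud  |
|plate make problem |
|lightbulb knife to |
|      memory       |

Derivation:
Line 1: ['at', 'I', 'code', 'guitar'] (min_width=16, slack=3)
Line 2: ['fish', 'high', 'clean'] (min_width=15, slack=4)
Line 3: ['architect', 'cloud'] (min_width=15, slack=4)
Line 4: ['plate', 'make', 'problem'] (min_width=18, slack=1)
Line 5: ['lightbulb', 'knife', 'to'] (min_width=18, slack=1)
Line 6: ['memory'] (min_width=6, slack=13)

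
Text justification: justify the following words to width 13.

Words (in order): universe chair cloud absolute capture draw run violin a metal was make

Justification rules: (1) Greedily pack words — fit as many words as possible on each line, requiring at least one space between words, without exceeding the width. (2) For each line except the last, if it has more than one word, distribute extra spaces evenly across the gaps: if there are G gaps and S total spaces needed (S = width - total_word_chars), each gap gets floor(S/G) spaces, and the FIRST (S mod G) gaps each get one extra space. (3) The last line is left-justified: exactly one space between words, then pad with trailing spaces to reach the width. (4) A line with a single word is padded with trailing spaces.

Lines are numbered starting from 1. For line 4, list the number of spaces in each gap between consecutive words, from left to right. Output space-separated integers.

Answer: 2

Derivation:
Line 1: ['universe'] (min_width=8, slack=5)
Line 2: ['chair', 'cloud'] (min_width=11, slack=2)
Line 3: ['absolute'] (min_width=8, slack=5)
Line 4: ['capture', 'draw'] (min_width=12, slack=1)
Line 5: ['run', 'violin', 'a'] (min_width=12, slack=1)
Line 6: ['metal', 'was'] (min_width=9, slack=4)
Line 7: ['make'] (min_width=4, slack=9)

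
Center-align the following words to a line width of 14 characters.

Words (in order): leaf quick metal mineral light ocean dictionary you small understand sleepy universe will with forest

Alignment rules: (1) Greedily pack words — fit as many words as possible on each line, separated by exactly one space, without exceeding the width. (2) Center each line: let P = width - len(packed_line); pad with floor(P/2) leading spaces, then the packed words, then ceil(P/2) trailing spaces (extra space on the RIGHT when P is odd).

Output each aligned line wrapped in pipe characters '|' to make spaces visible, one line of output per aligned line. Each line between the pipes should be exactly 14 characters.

Answer: |  leaf quick  |
|metal mineral |
| light ocean  |
|dictionary you|
|    small     |
|  understand  |
|    sleepy    |
|universe will |
| with forest  |

Derivation:
Line 1: ['leaf', 'quick'] (min_width=10, slack=4)
Line 2: ['metal', 'mineral'] (min_width=13, slack=1)
Line 3: ['light', 'ocean'] (min_width=11, slack=3)
Line 4: ['dictionary', 'you'] (min_width=14, slack=0)
Line 5: ['small'] (min_width=5, slack=9)
Line 6: ['understand'] (min_width=10, slack=4)
Line 7: ['sleepy'] (min_width=6, slack=8)
Line 8: ['universe', 'will'] (min_width=13, slack=1)
Line 9: ['with', 'forest'] (min_width=11, slack=3)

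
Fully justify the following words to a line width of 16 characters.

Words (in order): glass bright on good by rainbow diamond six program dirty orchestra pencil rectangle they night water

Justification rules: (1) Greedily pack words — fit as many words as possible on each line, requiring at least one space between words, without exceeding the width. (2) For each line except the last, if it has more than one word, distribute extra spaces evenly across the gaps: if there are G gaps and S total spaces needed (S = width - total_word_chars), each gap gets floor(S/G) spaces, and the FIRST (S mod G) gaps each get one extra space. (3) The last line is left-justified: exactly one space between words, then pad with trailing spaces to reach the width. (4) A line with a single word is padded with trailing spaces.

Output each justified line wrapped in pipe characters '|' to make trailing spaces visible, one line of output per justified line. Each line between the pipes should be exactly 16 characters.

Line 1: ['glass', 'bright', 'on'] (min_width=15, slack=1)
Line 2: ['good', 'by', 'rainbow'] (min_width=15, slack=1)
Line 3: ['diamond', 'six'] (min_width=11, slack=5)
Line 4: ['program', 'dirty'] (min_width=13, slack=3)
Line 5: ['orchestra', 'pencil'] (min_width=16, slack=0)
Line 6: ['rectangle', 'they'] (min_width=14, slack=2)
Line 7: ['night', 'water'] (min_width=11, slack=5)

Answer: |glass  bright on|
|good  by rainbow|
|diamond      six|
|program    dirty|
|orchestra pencil|
|rectangle   they|
|night water     |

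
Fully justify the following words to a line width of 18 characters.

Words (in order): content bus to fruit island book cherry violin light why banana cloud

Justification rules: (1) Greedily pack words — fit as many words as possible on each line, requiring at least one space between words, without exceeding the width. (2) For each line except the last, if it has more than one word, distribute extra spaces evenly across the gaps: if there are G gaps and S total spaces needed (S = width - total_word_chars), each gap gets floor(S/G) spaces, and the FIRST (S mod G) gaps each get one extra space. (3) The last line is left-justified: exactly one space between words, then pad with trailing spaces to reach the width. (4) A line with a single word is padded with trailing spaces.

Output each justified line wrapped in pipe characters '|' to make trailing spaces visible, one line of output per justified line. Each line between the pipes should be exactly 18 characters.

Line 1: ['content', 'bus', 'to'] (min_width=14, slack=4)
Line 2: ['fruit', 'island', 'book'] (min_width=17, slack=1)
Line 3: ['cherry', 'violin'] (min_width=13, slack=5)
Line 4: ['light', 'why', 'banana'] (min_width=16, slack=2)
Line 5: ['cloud'] (min_width=5, slack=13)

Answer: |content   bus   to|
|fruit  island book|
|cherry      violin|
|light  why  banana|
|cloud             |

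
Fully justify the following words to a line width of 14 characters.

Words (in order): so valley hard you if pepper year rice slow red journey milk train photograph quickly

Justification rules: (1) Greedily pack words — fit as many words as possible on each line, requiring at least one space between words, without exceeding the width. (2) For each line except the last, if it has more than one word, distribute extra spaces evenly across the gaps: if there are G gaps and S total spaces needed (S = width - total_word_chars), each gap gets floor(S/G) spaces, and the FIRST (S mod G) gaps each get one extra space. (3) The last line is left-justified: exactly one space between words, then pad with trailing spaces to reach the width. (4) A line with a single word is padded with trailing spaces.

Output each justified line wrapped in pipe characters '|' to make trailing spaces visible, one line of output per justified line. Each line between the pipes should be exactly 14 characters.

Answer: |so valley hard|
|you  if pepper|
|year rice slow|
|red    journey|
|milk     train|
|photograph    |
|quickly       |

Derivation:
Line 1: ['so', 'valley', 'hard'] (min_width=14, slack=0)
Line 2: ['you', 'if', 'pepper'] (min_width=13, slack=1)
Line 3: ['year', 'rice', 'slow'] (min_width=14, slack=0)
Line 4: ['red', 'journey'] (min_width=11, slack=3)
Line 5: ['milk', 'train'] (min_width=10, slack=4)
Line 6: ['photograph'] (min_width=10, slack=4)
Line 7: ['quickly'] (min_width=7, slack=7)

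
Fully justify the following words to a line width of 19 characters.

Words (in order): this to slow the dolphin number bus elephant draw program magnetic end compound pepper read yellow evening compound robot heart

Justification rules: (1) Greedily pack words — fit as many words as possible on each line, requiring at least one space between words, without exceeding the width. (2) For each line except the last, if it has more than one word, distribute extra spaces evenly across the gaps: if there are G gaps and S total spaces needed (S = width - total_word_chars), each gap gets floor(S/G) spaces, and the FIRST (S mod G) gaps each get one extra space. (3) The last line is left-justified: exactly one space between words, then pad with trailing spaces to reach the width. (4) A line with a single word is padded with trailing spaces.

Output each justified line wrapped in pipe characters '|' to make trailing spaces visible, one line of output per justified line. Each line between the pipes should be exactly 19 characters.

Answer: |this  to  slow  the|
|dolphin  number bus|
|elephant       draw|
|program    magnetic|
|end compound pepper|
|read yellow evening|
|compound      robot|
|heart              |

Derivation:
Line 1: ['this', 'to', 'slow', 'the'] (min_width=16, slack=3)
Line 2: ['dolphin', 'number', 'bus'] (min_width=18, slack=1)
Line 3: ['elephant', 'draw'] (min_width=13, slack=6)
Line 4: ['program', 'magnetic'] (min_width=16, slack=3)
Line 5: ['end', 'compound', 'pepper'] (min_width=19, slack=0)
Line 6: ['read', 'yellow', 'evening'] (min_width=19, slack=0)
Line 7: ['compound', 'robot'] (min_width=14, slack=5)
Line 8: ['heart'] (min_width=5, slack=14)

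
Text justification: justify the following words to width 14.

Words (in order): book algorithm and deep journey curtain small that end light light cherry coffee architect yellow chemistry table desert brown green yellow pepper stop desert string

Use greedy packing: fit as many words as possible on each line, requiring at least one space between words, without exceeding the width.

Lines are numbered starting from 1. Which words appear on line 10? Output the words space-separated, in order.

Answer: chemistry

Derivation:
Line 1: ['book', 'algorithm'] (min_width=14, slack=0)
Line 2: ['and', 'deep'] (min_width=8, slack=6)
Line 3: ['journey'] (min_width=7, slack=7)
Line 4: ['curtain', 'small'] (min_width=13, slack=1)
Line 5: ['that', 'end', 'light'] (min_width=14, slack=0)
Line 6: ['light', 'cherry'] (min_width=12, slack=2)
Line 7: ['coffee'] (min_width=6, slack=8)
Line 8: ['architect'] (min_width=9, slack=5)
Line 9: ['yellow'] (min_width=6, slack=8)
Line 10: ['chemistry'] (min_width=9, slack=5)
Line 11: ['table', 'desert'] (min_width=12, slack=2)
Line 12: ['brown', 'green'] (min_width=11, slack=3)
Line 13: ['yellow', 'pepper'] (min_width=13, slack=1)
Line 14: ['stop', 'desert'] (min_width=11, slack=3)
Line 15: ['string'] (min_width=6, slack=8)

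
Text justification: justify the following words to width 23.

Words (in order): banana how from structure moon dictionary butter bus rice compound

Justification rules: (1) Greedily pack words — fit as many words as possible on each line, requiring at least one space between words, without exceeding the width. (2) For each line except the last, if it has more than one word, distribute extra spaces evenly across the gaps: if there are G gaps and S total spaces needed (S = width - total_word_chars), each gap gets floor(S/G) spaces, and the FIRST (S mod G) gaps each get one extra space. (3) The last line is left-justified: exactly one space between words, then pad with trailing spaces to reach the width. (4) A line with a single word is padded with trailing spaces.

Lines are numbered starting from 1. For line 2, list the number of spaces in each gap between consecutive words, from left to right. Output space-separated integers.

Answer: 10

Derivation:
Line 1: ['banana', 'how', 'from'] (min_width=15, slack=8)
Line 2: ['structure', 'moon'] (min_width=14, slack=9)
Line 3: ['dictionary', 'butter', 'bus'] (min_width=21, slack=2)
Line 4: ['rice', 'compound'] (min_width=13, slack=10)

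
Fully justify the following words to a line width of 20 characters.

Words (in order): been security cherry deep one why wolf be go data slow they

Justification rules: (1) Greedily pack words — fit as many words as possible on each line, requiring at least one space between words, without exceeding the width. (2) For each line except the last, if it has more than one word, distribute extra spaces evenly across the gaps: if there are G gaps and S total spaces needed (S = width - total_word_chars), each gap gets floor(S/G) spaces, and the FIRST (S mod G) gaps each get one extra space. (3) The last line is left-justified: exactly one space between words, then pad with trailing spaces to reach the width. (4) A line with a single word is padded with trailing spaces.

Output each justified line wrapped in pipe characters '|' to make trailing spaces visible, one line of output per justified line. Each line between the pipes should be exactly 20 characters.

Line 1: ['been', 'security', 'cherry'] (min_width=20, slack=0)
Line 2: ['deep', 'one', 'why', 'wolf', 'be'] (min_width=20, slack=0)
Line 3: ['go', 'data', 'slow', 'they'] (min_width=17, slack=3)

Answer: |been security cherry|
|deep one why wolf be|
|go data slow they   |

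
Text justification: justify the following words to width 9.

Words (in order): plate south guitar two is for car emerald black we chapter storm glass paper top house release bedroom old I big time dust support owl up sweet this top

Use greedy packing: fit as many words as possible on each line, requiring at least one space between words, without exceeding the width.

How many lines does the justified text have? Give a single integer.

Line 1: ['plate'] (min_width=5, slack=4)
Line 2: ['south'] (min_width=5, slack=4)
Line 3: ['guitar'] (min_width=6, slack=3)
Line 4: ['two', 'is'] (min_width=6, slack=3)
Line 5: ['for', 'car'] (min_width=7, slack=2)
Line 6: ['emerald'] (min_width=7, slack=2)
Line 7: ['black', 'we'] (min_width=8, slack=1)
Line 8: ['chapter'] (min_width=7, slack=2)
Line 9: ['storm'] (min_width=5, slack=4)
Line 10: ['glass'] (min_width=5, slack=4)
Line 11: ['paper', 'top'] (min_width=9, slack=0)
Line 12: ['house'] (min_width=5, slack=4)
Line 13: ['release'] (min_width=7, slack=2)
Line 14: ['bedroom'] (min_width=7, slack=2)
Line 15: ['old', 'I', 'big'] (min_width=9, slack=0)
Line 16: ['time', 'dust'] (min_width=9, slack=0)
Line 17: ['support'] (min_width=7, slack=2)
Line 18: ['owl', 'up'] (min_width=6, slack=3)
Line 19: ['sweet'] (min_width=5, slack=4)
Line 20: ['this', 'top'] (min_width=8, slack=1)
Total lines: 20

Answer: 20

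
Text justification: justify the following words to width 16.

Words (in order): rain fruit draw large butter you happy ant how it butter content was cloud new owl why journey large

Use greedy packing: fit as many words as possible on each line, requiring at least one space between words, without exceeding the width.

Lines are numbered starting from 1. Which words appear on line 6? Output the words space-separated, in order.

Answer: owl why journey

Derivation:
Line 1: ['rain', 'fruit', 'draw'] (min_width=15, slack=1)
Line 2: ['large', 'butter', 'you'] (min_width=16, slack=0)
Line 3: ['happy', 'ant', 'how', 'it'] (min_width=16, slack=0)
Line 4: ['butter', 'content'] (min_width=14, slack=2)
Line 5: ['was', 'cloud', 'new'] (min_width=13, slack=3)
Line 6: ['owl', 'why', 'journey'] (min_width=15, slack=1)
Line 7: ['large'] (min_width=5, slack=11)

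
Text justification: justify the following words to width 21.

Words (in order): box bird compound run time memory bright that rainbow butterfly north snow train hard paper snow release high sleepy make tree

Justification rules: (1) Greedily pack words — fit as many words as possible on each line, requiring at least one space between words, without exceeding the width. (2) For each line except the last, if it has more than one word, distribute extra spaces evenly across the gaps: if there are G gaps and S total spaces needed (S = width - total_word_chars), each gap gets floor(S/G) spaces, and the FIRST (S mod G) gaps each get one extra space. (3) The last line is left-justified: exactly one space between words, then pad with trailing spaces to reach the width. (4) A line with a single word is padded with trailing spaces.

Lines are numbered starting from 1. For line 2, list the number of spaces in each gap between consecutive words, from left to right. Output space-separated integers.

Answer: 3 2

Derivation:
Line 1: ['box', 'bird', 'compound', 'run'] (min_width=21, slack=0)
Line 2: ['time', 'memory', 'bright'] (min_width=18, slack=3)
Line 3: ['that', 'rainbow'] (min_width=12, slack=9)
Line 4: ['butterfly', 'north', 'snow'] (min_width=20, slack=1)
Line 5: ['train', 'hard', 'paper', 'snow'] (min_width=21, slack=0)
Line 6: ['release', 'high', 'sleepy'] (min_width=19, slack=2)
Line 7: ['make', 'tree'] (min_width=9, slack=12)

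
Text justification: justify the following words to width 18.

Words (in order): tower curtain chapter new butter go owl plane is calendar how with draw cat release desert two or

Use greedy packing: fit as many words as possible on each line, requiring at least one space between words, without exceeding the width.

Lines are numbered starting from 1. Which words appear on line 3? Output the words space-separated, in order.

Answer: go owl plane is

Derivation:
Line 1: ['tower', 'curtain'] (min_width=13, slack=5)
Line 2: ['chapter', 'new', 'butter'] (min_width=18, slack=0)
Line 3: ['go', 'owl', 'plane', 'is'] (min_width=15, slack=3)
Line 4: ['calendar', 'how', 'with'] (min_width=17, slack=1)
Line 5: ['draw', 'cat', 'release'] (min_width=16, slack=2)
Line 6: ['desert', 'two', 'or'] (min_width=13, slack=5)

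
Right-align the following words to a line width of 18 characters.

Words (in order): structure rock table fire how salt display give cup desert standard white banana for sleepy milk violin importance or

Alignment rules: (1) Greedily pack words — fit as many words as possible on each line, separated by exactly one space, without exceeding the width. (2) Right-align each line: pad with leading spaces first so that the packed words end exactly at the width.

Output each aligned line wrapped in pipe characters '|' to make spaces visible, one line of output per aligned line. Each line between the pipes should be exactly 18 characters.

Line 1: ['structure', 'rock'] (min_width=14, slack=4)
Line 2: ['table', 'fire', 'how'] (min_width=14, slack=4)
Line 3: ['salt', 'display', 'give'] (min_width=17, slack=1)
Line 4: ['cup', 'desert'] (min_width=10, slack=8)
Line 5: ['standard', 'white'] (min_width=14, slack=4)
Line 6: ['banana', 'for', 'sleepy'] (min_width=17, slack=1)
Line 7: ['milk', 'violin'] (min_width=11, slack=7)
Line 8: ['importance', 'or'] (min_width=13, slack=5)

Answer: |    structure rock|
|    table fire how|
| salt display give|
|        cup desert|
|    standard white|
| banana for sleepy|
|       milk violin|
|     importance or|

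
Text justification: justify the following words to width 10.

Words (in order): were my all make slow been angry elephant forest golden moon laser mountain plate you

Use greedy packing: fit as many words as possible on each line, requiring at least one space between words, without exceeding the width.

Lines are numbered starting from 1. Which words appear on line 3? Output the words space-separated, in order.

Answer: slow been

Derivation:
Line 1: ['were', 'my'] (min_width=7, slack=3)
Line 2: ['all', 'make'] (min_width=8, slack=2)
Line 3: ['slow', 'been'] (min_width=9, slack=1)
Line 4: ['angry'] (min_width=5, slack=5)
Line 5: ['elephant'] (min_width=8, slack=2)
Line 6: ['forest'] (min_width=6, slack=4)
Line 7: ['golden'] (min_width=6, slack=4)
Line 8: ['moon', 'laser'] (min_width=10, slack=0)
Line 9: ['mountain'] (min_width=8, slack=2)
Line 10: ['plate', 'you'] (min_width=9, slack=1)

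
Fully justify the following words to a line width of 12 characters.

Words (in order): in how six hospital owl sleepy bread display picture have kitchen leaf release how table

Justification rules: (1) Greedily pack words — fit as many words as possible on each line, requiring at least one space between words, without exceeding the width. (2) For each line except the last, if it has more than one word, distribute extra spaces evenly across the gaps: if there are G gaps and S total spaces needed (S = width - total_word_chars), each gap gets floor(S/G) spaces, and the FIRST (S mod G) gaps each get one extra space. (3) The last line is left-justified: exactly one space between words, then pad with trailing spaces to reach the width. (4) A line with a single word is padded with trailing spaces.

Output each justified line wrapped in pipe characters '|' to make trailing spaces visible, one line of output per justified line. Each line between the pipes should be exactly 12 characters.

Answer: |in  how  six|
|hospital owl|
|sleepy bread|
|display     |
|picture have|
|kitchen leaf|
|release  how|
|table       |

Derivation:
Line 1: ['in', 'how', 'six'] (min_width=10, slack=2)
Line 2: ['hospital', 'owl'] (min_width=12, slack=0)
Line 3: ['sleepy', 'bread'] (min_width=12, slack=0)
Line 4: ['display'] (min_width=7, slack=5)
Line 5: ['picture', 'have'] (min_width=12, slack=0)
Line 6: ['kitchen', 'leaf'] (min_width=12, slack=0)
Line 7: ['release', 'how'] (min_width=11, slack=1)
Line 8: ['table'] (min_width=5, slack=7)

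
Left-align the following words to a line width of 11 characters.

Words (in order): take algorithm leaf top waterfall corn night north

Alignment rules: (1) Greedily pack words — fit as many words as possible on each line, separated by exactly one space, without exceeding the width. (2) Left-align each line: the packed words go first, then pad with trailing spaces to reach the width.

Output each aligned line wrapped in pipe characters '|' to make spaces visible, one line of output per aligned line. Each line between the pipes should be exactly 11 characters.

Line 1: ['take'] (min_width=4, slack=7)
Line 2: ['algorithm'] (min_width=9, slack=2)
Line 3: ['leaf', 'top'] (min_width=8, slack=3)
Line 4: ['waterfall'] (min_width=9, slack=2)
Line 5: ['corn', 'night'] (min_width=10, slack=1)
Line 6: ['north'] (min_width=5, slack=6)

Answer: |take       |
|algorithm  |
|leaf top   |
|waterfall  |
|corn night |
|north      |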